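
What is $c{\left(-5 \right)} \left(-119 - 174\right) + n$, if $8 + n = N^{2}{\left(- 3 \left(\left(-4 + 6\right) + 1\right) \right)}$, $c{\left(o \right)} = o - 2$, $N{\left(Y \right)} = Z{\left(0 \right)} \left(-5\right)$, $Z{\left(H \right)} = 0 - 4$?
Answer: $2443$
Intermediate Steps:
$Z{\left(H \right)} = -4$ ($Z{\left(H \right)} = 0 - 4 = -4$)
$N{\left(Y \right)} = 20$ ($N{\left(Y \right)} = \left(-4\right) \left(-5\right) = 20$)
$c{\left(o \right)} = -2 + o$
$n = 392$ ($n = -8 + 20^{2} = -8 + 400 = 392$)
$c{\left(-5 \right)} \left(-119 - 174\right) + n = \left(-2 - 5\right) \left(-119 - 174\right) + 392 = \left(-7\right) \left(-293\right) + 392 = 2051 + 392 = 2443$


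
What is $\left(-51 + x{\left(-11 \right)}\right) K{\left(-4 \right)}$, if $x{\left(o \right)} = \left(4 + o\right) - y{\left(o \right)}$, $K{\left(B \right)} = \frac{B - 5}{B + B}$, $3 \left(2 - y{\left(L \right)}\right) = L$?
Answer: $- \frac{573}{8} \approx -71.625$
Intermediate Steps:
$y{\left(L \right)} = 2 - \frac{L}{3}$
$K{\left(B \right)} = \frac{-5 + B}{2 B}$
$x{\left(o \right)} = 2 + \frac{4 o}{3}$ ($x{\left(o \right)} = \left(4 + o\right) - \left(2 - \frac{o}{3}\right) = \left(4 + o\right) + \left(-2 + \frac{o}{3}\right) = 2 + \frac{4 o}{3}$)
$\left(-51 + x{\left(-11 \right)}\right) K{\left(-4 \right)} = \left(-51 + \left(2 + \frac{4}{3} \left(-11\right)\right)\right) \frac{-5 - 4}{2 \left(-4\right)} = \left(-51 + \left(2 - \frac{44}{3}\right)\right) \frac{1}{2} \left(- \frac{1}{4}\right) \left(-9\right) = \left(-51 - \frac{38}{3}\right) \frac{9}{8} = \left(- \frac{191}{3}\right) \frac{9}{8} = - \frac{573}{8}$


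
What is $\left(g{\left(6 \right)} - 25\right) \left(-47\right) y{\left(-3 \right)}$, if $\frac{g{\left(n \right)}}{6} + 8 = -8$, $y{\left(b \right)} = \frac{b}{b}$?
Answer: $5687$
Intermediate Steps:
$y{\left(b \right)} = 1$
$g{\left(n \right)} = -96$ ($g{\left(n \right)} = -48 + 6 \left(-8\right) = -48 - 48 = -96$)
$\left(g{\left(6 \right)} - 25\right) \left(-47\right) y{\left(-3 \right)} = \left(-96 - 25\right) \left(-47\right) 1 = \left(-121\right) \left(-47\right) 1 = 5687 \cdot 1 = 5687$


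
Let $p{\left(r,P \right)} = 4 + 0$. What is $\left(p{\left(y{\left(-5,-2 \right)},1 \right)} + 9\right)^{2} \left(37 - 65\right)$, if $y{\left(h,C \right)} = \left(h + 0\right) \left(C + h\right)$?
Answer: $-4732$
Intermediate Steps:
$y{\left(h,C \right)} = h \left(C + h\right)$
$p{\left(r,P \right)} = 4$
$\left(p{\left(y{\left(-5,-2 \right)},1 \right)} + 9\right)^{2} \left(37 - 65\right) = \left(4 + 9\right)^{2} \left(37 - 65\right) = 13^{2} \left(37 - 65\right) = 169 \left(-28\right) = -4732$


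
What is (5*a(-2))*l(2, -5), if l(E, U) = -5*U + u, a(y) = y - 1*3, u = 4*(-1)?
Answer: -525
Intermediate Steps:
u = -4
a(y) = -3 + y (a(y) = y - 3 = -3 + y)
l(E, U) = -4 - 5*U (l(E, U) = -5*U - 4 = -4 - 5*U)
(5*a(-2))*l(2, -5) = (5*(-3 - 2))*(-4 - 5*(-5)) = (5*(-5))*(-4 + 25) = -25*21 = -525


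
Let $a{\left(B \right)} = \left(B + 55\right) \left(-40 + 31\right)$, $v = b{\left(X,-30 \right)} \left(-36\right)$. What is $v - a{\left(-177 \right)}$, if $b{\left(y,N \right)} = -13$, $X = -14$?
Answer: $-630$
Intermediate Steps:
$v = 468$ ($v = \left(-13\right) \left(-36\right) = 468$)
$a{\left(B \right)} = -495 - 9 B$ ($a{\left(B \right)} = \left(55 + B\right) \left(-9\right) = -495 - 9 B$)
$v - a{\left(-177 \right)} = 468 - \left(-495 - -1593\right) = 468 - \left(-495 + 1593\right) = 468 - 1098 = -630$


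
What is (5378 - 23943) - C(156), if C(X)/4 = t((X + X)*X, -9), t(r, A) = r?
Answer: -213253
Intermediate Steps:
C(X) = 8*X² (C(X) = 4*((X + X)*X) = 4*((2*X)*X) = 4*(2*X²) = 8*X²)
(5378 - 23943) - C(156) = (5378 - 23943) - 8*156² = -18565 - 8*24336 = -18565 - 1*194688 = -18565 - 194688 = -213253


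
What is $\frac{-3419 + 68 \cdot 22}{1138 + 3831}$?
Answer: $- \frac{1923}{4969} \approx -0.387$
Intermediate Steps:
$\frac{-3419 + 68 \cdot 22}{1138 + 3831} = \frac{-3419 + 1496}{4969} = \left(-1923\right) \frac{1}{4969} = - \frac{1923}{4969}$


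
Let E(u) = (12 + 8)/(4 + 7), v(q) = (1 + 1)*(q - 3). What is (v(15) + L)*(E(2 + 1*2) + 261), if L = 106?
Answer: 375830/11 ≈ 34166.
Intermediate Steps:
v(q) = -6 + 2*q (v(q) = 2*(-3 + q) = -6 + 2*q)
E(u) = 20/11
(v(15) + L)*(E(2 + 1*2) + 261) = ((-6 + 2*15) + 106)*(20/11 + 261) = ((-6 + 30) + 106)*(2891/11) = (24 + 106)*(2891/11) = 130*(2891/11) = 375830/11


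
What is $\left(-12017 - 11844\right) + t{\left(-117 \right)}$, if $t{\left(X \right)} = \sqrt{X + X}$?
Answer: $-23861 + 3 i \sqrt{26} \approx -23861.0 + 15.297 i$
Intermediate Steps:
$t{\left(X \right)} = \sqrt{2} \sqrt{X}$ ($t{\left(X \right)} = \sqrt{2 X} = \sqrt{2} \sqrt{X}$)
$\left(-12017 - 11844\right) + t{\left(-117 \right)} = \left(-12017 - 11844\right) + \sqrt{2} \sqrt{-117} = -23861 + \sqrt{2} \cdot 3 i \sqrt{13} = -23861 + 3 i \sqrt{26}$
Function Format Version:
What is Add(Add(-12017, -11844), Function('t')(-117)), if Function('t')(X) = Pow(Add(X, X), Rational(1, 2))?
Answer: Add(-23861, Mul(3, I, Pow(26, Rational(1, 2)))) ≈ Add(-23861., Mul(15.297, I))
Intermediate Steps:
Function('t')(X) = Mul(Pow(2, Rational(1, 2)), Pow(X, Rational(1, 2))) (Function('t')(X) = Pow(Mul(2, X), Rational(1, 2)) = Mul(Pow(2, Rational(1, 2)), Pow(X, Rational(1, 2))))
Add(Add(-12017, -11844), Function('t')(-117)) = Add(Add(-12017, -11844), Mul(Pow(2, Rational(1, 2)), Pow(-117, Rational(1, 2)))) = Add(-23861, Mul(Pow(2, Rational(1, 2)), Mul(3, I, Pow(13, Rational(1, 2))))) = Add(-23861, Mul(3, I, Pow(26, Rational(1, 2))))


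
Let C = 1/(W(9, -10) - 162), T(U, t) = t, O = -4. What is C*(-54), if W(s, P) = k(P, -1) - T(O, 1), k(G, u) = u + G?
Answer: 9/29 ≈ 0.31034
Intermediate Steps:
k(G, u) = G + u
W(s, P) = -2 + P (W(s, P) = (P - 1) - 1*1 = (-1 + P) - 1 = -2 + P)
C = -1/174 (C = 1/((-2 - 10) - 162) = 1/(-12 - 162) = 1/(-174) = -1/174 ≈ -0.0057471)
C*(-54) = -1/174*(-54) = 9/29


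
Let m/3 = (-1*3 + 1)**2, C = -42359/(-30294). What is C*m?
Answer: 84718/5049 ≈ 16.779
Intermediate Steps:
C = 42359/30294 (C = -42359*(-1/30294) = 42359/30294 ≈ 1.3983)
m = 12 (m = 3*(-1*3 + 1)**2 = 3*(-3 + 1)**2 = 3*(-2)**2 = 3*4 = 12)
C*m = (42359/30294)*12 = 84718/5049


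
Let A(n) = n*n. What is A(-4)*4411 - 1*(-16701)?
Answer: 87277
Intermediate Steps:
A(n) = n²
A(-4)*4411 - 1*(-16701) = (-4)²*4411 - 1*(-16701) = 16*4411 + 16701 = 70576 + 16701 = 87277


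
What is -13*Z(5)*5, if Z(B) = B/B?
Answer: -65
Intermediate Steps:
Z(B) = 1
-13*Z(5)*5 = -13*1*5 = -13*5 = -1*65 = -65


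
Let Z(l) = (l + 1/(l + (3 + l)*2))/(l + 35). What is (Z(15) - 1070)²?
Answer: 1860133193689/1625625 ≈ 1.1443e+6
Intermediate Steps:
Z(l) = (l + 1/(6 + 3*l))/(35 + l) (Z(l) = (l + 1/(l + (6 + 2*l)))/(35 + l) = (l + 1/(6 + 3*l))/(35 + l))
(Z(15) - 1070)² = ((⅓ + 15² + 2*15)/(70 + 15² + 37*15) - 1070)² = ((⅓ + 225 + 30)/(70 + 225 + 555) - 1070)² = ((766/3)/850 - 1070)² = ((1/850)*(766/3) - 1070)² = (383/1275 - 1070)² = (-1363867/1275)² = 1860133193689/1625625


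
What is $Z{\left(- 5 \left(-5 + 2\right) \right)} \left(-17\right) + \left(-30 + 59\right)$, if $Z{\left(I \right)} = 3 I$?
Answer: $-736$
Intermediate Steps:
$Z{\left(- 5 \left(-5 + 2\right) \right)} \left(-17\right) + \left(-30 + 59\right) = 3 \left(- 5 \left(-5 + 2\right)\right) \left(-17\right) + \left(-30 + 59\right) = 3 \left(\left(-5\right) \left(-3\right)\right) \left(-17\right) + 29 = 3 \cdot 15 \left(-17\right) + 29 = 45 \left(-17\right) + 29 = -765 + 29 = -736$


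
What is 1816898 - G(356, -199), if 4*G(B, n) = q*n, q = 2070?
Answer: 3839761/2 ≈ 1.9199e+6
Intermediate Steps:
G(B, n) = 1035*n/2 (G(B, n) = (2070*n)/4 = 1035*n/2)
1816898 - G(356, -199) = 1816898 - 1035*(-199)/2 = 1816898 - 1*(-205965/2) = 1816898 + 205965/2 = 3839761/2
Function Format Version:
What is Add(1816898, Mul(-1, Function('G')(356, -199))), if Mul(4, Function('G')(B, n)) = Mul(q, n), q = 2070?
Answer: Rational(3839761, 2) ≈ 1.9199e+6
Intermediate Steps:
Function('G')(B, n) = Mul(Rational(1035, 2), n) (Function('G')(B, n) = Mul(Rational(1, 4), Mul(2070, n)) = Mul(Rational(1035, 2), n))
Add(1816898, Mul(-1, Function('G')(356, -199))) = Add(1816898, Mul(-1, Mul(Rational(1035, 2), -199))) = Add(1816898, Mul(-1, Rational(-205965, 2))) = Add(1816898, Rational(205965, 2)) = Rational(3839761, 2)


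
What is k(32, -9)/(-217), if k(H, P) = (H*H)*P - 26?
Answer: 9242/217 ≈ 42.590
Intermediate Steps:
k(H, P) = -26 + P*H**2 (k(H, P) = H**2*P - 26 = P*H**2 - 26 = -26 + P*H**2)
k(32, -9)/(-217) = (-26 - 9*32**2)/(-217) = (-26 - 9*1024)*(-1/217) = (-26 - 9216)*(-1/217) = -9242*(-1/217) = 9242/217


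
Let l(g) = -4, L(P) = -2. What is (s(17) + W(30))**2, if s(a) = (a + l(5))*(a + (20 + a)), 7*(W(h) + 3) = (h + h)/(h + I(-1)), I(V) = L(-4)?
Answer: 1174158756/2401 ≈ 4.8903e+5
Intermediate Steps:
I(V) = -2
W(h) = -3 + 2*h/(7*(-2 + h)) (W(h) = -3 + ((h + h)/(h - 2))/7 = -3 + ((2*h)/(-2 + h))/7 = -3 + (2*h/(-2 + h))/7 = -3 + 2*h/(7*(-2 + h)))
s(a) = (-4 + a)*(20 + 2*a) (s(a) = (a - 4)*(a + (20 + a)) = (-4 + a)*(20 + 2*a))
(s(17) + W(30))**2 = ((-80 + 2*17**2 + 12*17) + (42 - 19*30)/(7*(-2 + 30)))**2 = ((-80 + 2*289 + 204) + (1/7)*(42 - 570)/28)**2 = ((-80 + 578 + 204) + (1/7)*(1/28)*(-528))**2 = (702 - 132/49)**2 = (34266/49)**2 = 1174158756/2401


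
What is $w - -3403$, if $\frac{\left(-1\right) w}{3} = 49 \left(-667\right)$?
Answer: $101452$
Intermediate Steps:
$w = 98049$ ($w = - 3 \cdot 49 \left(-667\right) = \left(-3\right) \left(-32683\right) = 98049$)
$w - -3403 = 98049 - -3403 = 98049 + 3403 = 101452$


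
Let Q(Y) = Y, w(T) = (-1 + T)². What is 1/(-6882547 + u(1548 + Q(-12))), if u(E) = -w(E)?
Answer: -1/9238772 ≈ -1.0824e-7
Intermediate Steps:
u(E) = -(-1 + E)²
1/(-6882547 + u(1548 + Q(-12))) = 1/(-6882547 - (-1 + (1548 - 12))²) = 1/(-6882547 - (-1 + 1536)²) = 1/(-6882547 - 1*1535²) = 1/(-6882547 - 1*2356225) = 1/(-6882547 - 2356225) = 1/(-9238772) = -1/9238772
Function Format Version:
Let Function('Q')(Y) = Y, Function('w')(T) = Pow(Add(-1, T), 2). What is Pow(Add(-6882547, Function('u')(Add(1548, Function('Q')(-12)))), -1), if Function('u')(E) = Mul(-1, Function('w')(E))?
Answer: Rational(-1, 9238772) ≈ -1.0824e-7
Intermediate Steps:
Function('u')(E) = Mul(-1, Pow(Add(-1, E), 2))
Pow(Add(-6882547, Function('u')(Add(1548, Function('Q')(-12)))), -1) = Pow(Add(-6882547, Mul(-1, Pow(Add(-1, Add(1548, -12)), 2))), -1) = Pow(Add(-6882547, Mul(-1, Pow(Add(-1, 1536), 2))), -1) = Pow(Add(-6882547, Mul(-1, Pow(1535, 2))), -1) = Pow(Add(-6882547, Mul(-1, 2356225)), -1) = Pow(Add(-6882547, -2356225), -1) = Pow(-9238772, -1) = Rational(-1, 9238772)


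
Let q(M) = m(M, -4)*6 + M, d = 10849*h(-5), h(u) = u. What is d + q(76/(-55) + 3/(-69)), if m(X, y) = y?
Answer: -68652088/1265 ≈ -54270.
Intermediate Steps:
d = -54245 (d = 10849*(-5) = -54245)
q(M) = -24 + M (q(M) = -4*6 + M = -24 + M)
d + q(76/(-55) + 3/(-69)) = -54245 + (-24 + (76/(-55) + 3/(-69))) = -54245 + (-24 + (76*(-1/55) + 3*(-1/69))) = -54245 + (-24 + (-76/55 - 1/23)) = -54245 + (-24 - 1803/1265) = -54245 - 32163/1265 = -68652088/1265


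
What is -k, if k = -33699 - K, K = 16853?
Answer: 50552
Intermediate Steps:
k = -50552 (k = -33699 - 1*16853 = -33699 - 16853 = -50552)
-k = -1*(-50552) = 50552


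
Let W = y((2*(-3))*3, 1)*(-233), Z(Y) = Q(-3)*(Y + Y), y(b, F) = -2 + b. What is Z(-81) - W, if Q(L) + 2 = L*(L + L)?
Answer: -7252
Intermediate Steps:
Q(L) = -2 + 2*L² (Q(L) = -2 + L*(L + L) = -2 + L*(2*L) = -2 + 2*L²)
Z(Y) = 32*Y (Z(Y) = (-2 + 2*(-3)²)*(Y + Y) = (-2 + 2*9)*(2*Y) = (-2 + 18)*(2*Y) = 16*(2*Y) = 32*Y)
W = 4660 (W = (-2 + (2*(-3))*3)*(-233) = (-2 - 6*3)*(-233) = (-2 - 18)*(-233) = -20*(-233) = 4660)
Z(-81) - W = 32*(-81) - 1*4660 = -2592 - 4660 = -7252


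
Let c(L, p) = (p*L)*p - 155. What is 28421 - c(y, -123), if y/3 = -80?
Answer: 3659536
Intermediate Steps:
y = -240 (y = 3*(-80) = -240)
c(L, p) = -155 + L*p**2 (c(L, p) = (L*p)*p - 155 = L*p**2 - 155 = -155 + L*p**2)
28421 - c(y, -123) = 28421 - (-155 - 240*(-123)**2) = 28421 - (-155 - 240*15129) = 28421 - (-155 - 3630960) = 28421 - 1*(-3631115) = 28421 + 3631115 = 3659536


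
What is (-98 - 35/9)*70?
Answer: -64190/9 ≈ -7132.2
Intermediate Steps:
(-98 - 35/9)*70 = -917/9*70 = -64190/9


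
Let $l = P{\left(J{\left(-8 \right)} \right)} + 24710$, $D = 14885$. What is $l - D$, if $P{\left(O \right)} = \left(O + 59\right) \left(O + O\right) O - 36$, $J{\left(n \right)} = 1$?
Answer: $9909$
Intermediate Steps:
$P{\left(O \right)} = -36 + 2 O^{2} \left(59 + O\right)$ ($P{\left(O \right)} = \left(59 + O\right) 2 O O - 36 = 2 O \left(59 + O\right) O - 36 = 2 O^{2} \left(59 + O\right) - 36 = -36 + 2 O^{2} \left(59 + O\right)$)
$l = 24794$ ($l = \left(-36 + 2 \cdot 1^{3} + 118 \cdot 1^{2}\right) + 24710 = \left(-36 + 2 \cdot 1 + 118 \cdot 1\right) + 24710 = \left(-36 + 2 + 118\right) + 24710 = 84 + 24710 = 24794$)
$l - D = 24794 - 14885 = 9909$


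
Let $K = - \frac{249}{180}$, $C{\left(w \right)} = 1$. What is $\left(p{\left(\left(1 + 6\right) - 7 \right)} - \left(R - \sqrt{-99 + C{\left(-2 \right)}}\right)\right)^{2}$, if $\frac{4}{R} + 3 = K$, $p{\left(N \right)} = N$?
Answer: $- \frac{6720962}{69169} + \frac{3360 i \sqrt{2}}{263} \approx -97.167 + 18.068 i$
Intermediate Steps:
$K = - \frac{83}{60}$ ($K = \left(-249\right) \frac{1}{180} = - \frac{83}{60} \approx -1.3833$)
$R = - \frac{240}{263}$ ($R = \frac{4}{-3 - \frac{83}{60}} = \frac{4}{- \frac{263}{60}} = 4 \left(- \frac{60}{263}\right) = - \frac{240}{263} \approx -0.91255$)
$\left(p{\left(\left(1 + 6\right) - 7 \right)} - \left(R - \sqrt{-99 + C{\left(-2 \right)}}\right)\right)^{2} = \left(\left(\left(1 + 6\right) - 7\right) + \left(\sqrt{-99 + 1} - - \frac{240}{263}\right)\right)^{2} = \left(\left(7 - 7\right) + \left(\sqrt{-98} + \frac{240}{263}\right)\right)^{2} = \left(0 + \left(7 i \sqrt{2} + \frac{240}{263}\right)\right)^{2} = \left(0 + \left(\frac{240}{263} + 7 i \sqrt{2}\right)\right)^{2} = \left(\frac{240}{263} + 7 i \sqrt{2}\right)^{2}$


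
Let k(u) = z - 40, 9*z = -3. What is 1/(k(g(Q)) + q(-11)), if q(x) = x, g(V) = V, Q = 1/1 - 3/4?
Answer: -3/154 ≈ -0.019481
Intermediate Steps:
z = -⅓ (z = (⅑)*(-3) = -⅓ ≈ -0.33333)
Q = ¼ (Q = 1*1 - 3*¼ = 1 - ¾ = ¼ ≈ 0.25000)
k(u) = -121/3 (k(u) = -⅓ - 40 = -121/3)
1/(k(g(Q)) + q(-11)) = 1/(-121/3 - 11) = 1/(-154/3) = -3/154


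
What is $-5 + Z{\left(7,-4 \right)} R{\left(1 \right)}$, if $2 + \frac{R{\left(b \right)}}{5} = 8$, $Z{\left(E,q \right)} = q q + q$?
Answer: $355$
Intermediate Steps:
$Z{\left(E,q \right)} = q + q^{2}$ ($Z{\left(E,q \right)} = q^{2} + q = q + q^{2}$)
$R{\left(b \right)} = 30$ ($R{\left(b \right)} = -10 + 5 \cdot 8 = -10 + 40 = 30$)
$-5 + Z{\left(7,-4 \right)} R{\left(1 \right)} = -5 + - 4 \left(1 - 4\right) 30 = -5 + \left(-4\right) \left(-3\right) 30 = -5 + 12 \cdot 30 = -5 + 360 = 355$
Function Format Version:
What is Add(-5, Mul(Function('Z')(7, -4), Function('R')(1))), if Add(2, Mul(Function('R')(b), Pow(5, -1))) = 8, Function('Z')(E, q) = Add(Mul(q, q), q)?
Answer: 355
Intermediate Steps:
Function('Z')(E, q) = Add(q, Pow(q, 2)) (Function('Z')(E, q) = Add(Pow(q, 2), q) = Add(q, Pow(q, 2)))
Function('R')(b) = 30 (Function('R')(b) = Add(-10, Mul(5, 8)) = Add(-10, 40) = 30)
Add(-5, Mul(Function('Z')(7, -4), Function('R')(1))) = Add(-5, Mul(Mul(-4, Add(1, -4)), 30)) = Add(-5, Mul(Mul(-4, -3), 30)) = Add(-5, Mul(12, 30)) = Add(-5, 360) = 355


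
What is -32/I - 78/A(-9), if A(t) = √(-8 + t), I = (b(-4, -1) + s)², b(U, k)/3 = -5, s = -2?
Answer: -32/289 + 78*I*√17/17 ≈ -0.11073 + 18.918*I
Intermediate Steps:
b(U, k) = -15 (b(U, k) = 3*(-5) = -15)
I = 289 (I = (-15 - 2)² = (-17)² = 289)
-32/I - 78/A(-9) = -32/289 - 78/√(-8 - 9) = -32*1/289 - 78*(-I*√17/17) = -32/289 - 78*(-I*√17/17) = -32/289 - (-78)*I*√17/17 = -32/289 + 78*I*√17/17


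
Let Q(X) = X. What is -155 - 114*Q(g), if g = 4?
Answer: -611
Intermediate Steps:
-155 - 114*Q(g) = -155 - 114*4 = -155 - 456 = -611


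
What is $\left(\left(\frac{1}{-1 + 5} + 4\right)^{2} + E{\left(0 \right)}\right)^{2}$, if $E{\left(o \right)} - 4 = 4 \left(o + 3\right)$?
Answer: $\frac{297025}{256} \approx 1160.3$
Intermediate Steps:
$E{\left(o \right)} = 16 + 4 o$ ($E{\left(o \right)} = 4 + 4 \left(o + 3\right) = 4 + 4 \left(3 + o\right) = 4 + \left(12 + 4 o\right) = 16 + 4 o$)
$\left(\left(\frac{1}{-1 + 5} + 4\right)^{2} + E{\left(0 \right)}\right)^{2} = \left(\left(\frac{1}{-1 + 5} + 4\right)^{2} + \left(16 + 4 \cdot 0\right)\right)^{2} = \left(\left(\frac{1}{4} + 4\right)^{2} + \left(16 + 0\right)\right)^{2} = \left(\left(\frac{1}{4} + 4\right)^{2} + 16\right)^{2} = \left(\left(\frac{17}{4}\right)^{2} + 16\right)^{2} = \left(\frac{289}{16} + 16\right)^{2} = \left(\frac{545}{16}\right)^{2} = \frac{297025}{256}$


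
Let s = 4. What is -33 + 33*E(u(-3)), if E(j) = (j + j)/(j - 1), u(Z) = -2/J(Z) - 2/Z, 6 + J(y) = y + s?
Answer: 1023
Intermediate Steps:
J(y) = -2 + y (J(y) = -6 + (y + 4) = -6 + (4 + y) = -2 + y)
u(Z) = -2/Z - 2/(-2 + Z) (u(Z) = -2/(-2 + Z) - 2/Z = -2/Z - 2/(-2 + Z))
E(j) = 2*j/(-1 + j) (E(j) = (2*j)/(-1 + j) = 2*j/(-1 + j))
-33 + 33*E(u(-3)) = -33 + 33*(2*(4*(1 - 1*(-3))/(-3*(-2 - 3)))/(-1 + 4*(1 - 1*(-3))/(-3*(-2 - 3)))) = -33 + 33*(2*(4*(-1/3)*(1 + 3)/(-5))/(-1 + 4*(-1/3)*(1 + 3)/(-5))) = -33 + 33*(2*(4*(-1/3)*(-1/5)*4)/(-1 + 4*(-1/3)*(-1/5)*4)) = -33 + 33*(2*(16/15)/(-1 + 16/15)) = -33 + 33*(2*(16/15)/(1/15)) = -33 + 33*(2*(16/15)*15) = -33 + 33*32 = -33 + 1056 = 1023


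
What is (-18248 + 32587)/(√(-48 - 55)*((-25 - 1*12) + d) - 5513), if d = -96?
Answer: -79050907/32215136 + 1907087*I*√103/32215136 ≈ -2.4538 + 0.6008*I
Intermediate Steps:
(-18248 + 32587)/(√(-48 - 55)*((-25 - 1*12) + d) - 5513) = (-18248 + 32587)/(√(-48 - 55)*((-25 - 1*12) - 96) - 5513) = 14339/(√(-103)*((-25 - 12) - 96) - 5513) = 14339/((I*√103)*(-37 - 96) - 5513) = 14339/((I*√103)*(-133) - 5513) = 14339/(-133*I*√103 - 5513) = 14339/(-5513 - 133*I*√103)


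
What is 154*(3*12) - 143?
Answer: 5401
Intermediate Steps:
154*(3*12) - 143 = 154*36 - 143 = 5544 - 143 = 5401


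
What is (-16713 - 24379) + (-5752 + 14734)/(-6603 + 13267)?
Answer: -136914053/3332 ≈ -41091.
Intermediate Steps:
(-16713 - 24379) + (-5752 + 14734)/(-6603 + 13267) = -41092 + 8982/6664 = -41092 + 8982*(1/6664) = -41092 + 4491/3332 = -136914053/3332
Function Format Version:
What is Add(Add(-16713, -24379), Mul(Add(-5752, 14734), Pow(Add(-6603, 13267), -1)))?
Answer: Rational(-136914053, 3332) ≈ -41091.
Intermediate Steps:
Add(Add(-16713, -24379), Mul(Add(-5752, 14734), Pow(Add(-6603, 13267), -1))) = Add(-41092, Mul(8982, Pow(6664, -1))) = Add(-41092, Mul(8982, Rational(1, 6664))) = Add(-41092, Rational(4491, 3332)) = Rational(-136914053, 3332)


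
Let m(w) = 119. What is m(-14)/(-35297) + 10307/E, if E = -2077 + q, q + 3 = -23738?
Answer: -366878521/911297946 ≈ -0.40259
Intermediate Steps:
q = -23741 (q = -3 - 23738 = -23741)
E = -25818 (E = -2077 - 23741 = -25818)
m(-14)/(-35297) + 10307/E = 119/(-35297) + 10307/(-25818) = 119*(-1/35297) + 10307*(-1/25818) = -119/35297 - 10307/25818 = -366878521/911297946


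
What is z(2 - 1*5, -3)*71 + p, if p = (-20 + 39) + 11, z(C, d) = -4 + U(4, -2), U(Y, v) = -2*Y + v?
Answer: -964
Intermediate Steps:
U(Y, v) = v - 2*Y
z(C, d) = -14 (z(C, d) = -4 + (-2 - 2*4) = -4 + (-2 - 8) = -4 - 10 = -14)
p = 30 (p = 19 + 11 = 30)
z(2 - 1*5, -3)*71 + p = -14*71 + 30 = -994 + 30 = -964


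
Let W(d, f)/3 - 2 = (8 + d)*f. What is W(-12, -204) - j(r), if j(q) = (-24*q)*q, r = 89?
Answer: 192558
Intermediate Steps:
j(q) = -24*q**2
W(d, f) = 6 + 3*f*(8 + d) (W(d, f) = 6 + 3*((8 + d)*f) = 6 + 3*(f*(8 + d)) = 6 + 3*f*(8 + d))
W(-12, -204) - j(r) = (6 + 24*(-204) + 3*(-12)*(-204)) - (-24)*89**2 = (6 - 4896 + 7344) - (-24)*7921 = 2454 - 1*(-190104) = 2454 + 190104 = 192558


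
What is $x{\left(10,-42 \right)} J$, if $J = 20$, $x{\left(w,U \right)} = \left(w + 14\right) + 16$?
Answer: $800$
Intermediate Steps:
$x{\left(w,U \right)} = 30 + w$ ($x{\left(w,U \right)} = \left(14 + w\right) + 16 = 30 + w$)
$x{\left(10,-42 \right)} J = \left(30 + 10\right) 20 = 40 \cdot 20 = 800$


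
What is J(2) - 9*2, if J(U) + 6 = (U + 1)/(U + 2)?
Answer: -93/4 ≈ -23.250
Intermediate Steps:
J(U) = -6 + (1 + U)/(2 + U) (J(U) = -6 + (U + 1)/(U + 2) = -6 + (1 + U)/(2 + U))
J(2) - 9*2 = (-11 - 5*2)/(2 + 2) - 9*2 = (-11 - 10)/4 - 18 = (1/4)*(-21) - 18 = -21/4 - 18 = -93/4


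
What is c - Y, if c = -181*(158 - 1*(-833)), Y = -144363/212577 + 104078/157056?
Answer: -998094690563405/5564415552 ≈ -1.7937e+5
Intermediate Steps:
Y = -91414387/5564415552 (Y = -144363*1/212577 + 104078*(1/157056) = -48121/70859 + 52039/78528 = -91414387/5564415552 ≈ -0.016428)
c = -179371 (c = -181*(158 + 833) = -181*991 = -179371)
c - Y = -179371 - 1*(-91414387/5564415552) = -179371 + 91414387/5564415552 = -998094690563405/5564415552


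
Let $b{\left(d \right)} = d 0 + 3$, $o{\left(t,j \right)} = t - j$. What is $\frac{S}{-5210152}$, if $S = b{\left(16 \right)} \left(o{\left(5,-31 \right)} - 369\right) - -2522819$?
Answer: $- \frac{630455}{1302538} \approx -0.48402$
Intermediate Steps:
$b{\left(d \right)} = 3$ ($b{\left(d \right)} = 0 + 3 = 3$)
$S = 2521820$ ($S = 3 \left(\left(5 - -31\right) - 369\right) - -2522819 = 3 \left(\left(5 + 31\right) - 369\right) + 2522819 = 3 \left(36 - 369\right) + 2522819 = 3 \left(-333\right) + 2522819 = -999 + 2522819 = 2521820$)
$\frac{S}{-5210152} = \frac{2521820}{-5210152} = 2521820 \left(- \frac{1}{5210152}\right) = - \frac{630455}{1302538}$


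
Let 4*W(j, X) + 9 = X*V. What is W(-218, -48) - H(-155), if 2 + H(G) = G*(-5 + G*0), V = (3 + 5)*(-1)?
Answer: -2717/4 ≈ -679.25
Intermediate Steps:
V = -8 (V = 8*(-1) = -8)
W(j, X) = -9/4 - 2*X (W(j, X) = -9/4 + (X*(-8))/4 = -9/4 + (-8*X)/4 = -9/4 - 2*X)
H(G) = -2 - 5*G (H(G) = -2 + G*(-5 + G*0) = -2 + G*(-5 + 0) = -2 + G*(-5) = -2 - 5*G)
W(-218, -48) - H(-155) = (-9/4 - 2*(-48)) - (-2 - 5*(-155)) = (-9/4 + 96) - (-2 + 775) = 375/4 - 1*773 = 375/4 - 773 = -2717/4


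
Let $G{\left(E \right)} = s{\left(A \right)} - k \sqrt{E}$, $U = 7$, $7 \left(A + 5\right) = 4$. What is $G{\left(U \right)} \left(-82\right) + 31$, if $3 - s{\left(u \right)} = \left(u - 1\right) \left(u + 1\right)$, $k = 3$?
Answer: $\frac{64249}{49} + 246 \sqrt{7} \approx 1962.1$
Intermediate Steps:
$A = - \frac{31}{7}$ ($A = -5 + \frac{1}{7} \cdot 4 = -5 + \frac{4}{7} = - \frac{31}{7} \approx -4.4286$)
$s{\left(u \right)} = 3 - \left(1 + u\right) \left(-1 + u\right)$ ($s{\left(u \right)} = 3 - \left(u - 1\right) \left(u + 1\right) = 3 - \left(-1 + u\right) \left(1 + u\right) = 3 - \left(1 + u\right) \left(-1 + u\right)$)
$G{\left(E \right)} = - \frac{765}{49} - 3 \sqrt{E}$ ($G{\left(E \right)} = \left(4 - \left(- \frac{31}{7}\right)^{2}\right) - 3 \sqrt{E} = \left(4 - \frac{961}{49}\right) - 3 \sqrt{E} = - \frac{765}{49} - 3 \sqrt{E}$)
$G{\left(U \right)} \left(-82\right) + 31 = \left(- \frac{765}{49} - 3 \sqrt{7}\right) \left(-82\right) + 31 = \left(\frac{62730}{49} + 246 \sqrt{7}\right) + 31 = \frac{64249}{49} + 246 \sqrt{7}$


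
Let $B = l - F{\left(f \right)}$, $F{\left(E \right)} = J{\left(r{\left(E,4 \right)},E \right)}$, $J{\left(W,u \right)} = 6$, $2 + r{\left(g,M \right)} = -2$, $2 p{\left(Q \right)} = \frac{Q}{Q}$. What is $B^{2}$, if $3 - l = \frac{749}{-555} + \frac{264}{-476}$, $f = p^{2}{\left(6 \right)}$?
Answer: $\frac{5237995876}{4361942025} \approx 1.2008$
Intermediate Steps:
$p{\left(Q \right)} = \frac{1}{2}$ ($p{\left(Q \right)} = \frac{Q \frac{1}{Q}}{2} = \frac{1}{2} \cdot 1 = \frac{1}{2}$)
$r{\left(g,M \right)} = -4$ ($r{\left(g,M \right)} = -2 - 2 = -4$)
$f = \frac{1}{4}$ ($f = \left(\frac{1}{2}\right)^{2} = \frac{1}{4} \approx 0.25$)
$F{\left(E \right)} = 6$
$l = \frac{323896}{66045}$ ($l = 3 - \left(\frac{749}{-555} + \frac{264}{-476}\right) = 3 - \left(749 \left(- \frac{1}{555}\right) + 264 \left(- \frac{1}{476}\right)\right) = 3 - \left(- \frac{749}{555} - \frac{66}{119}\right) = 3 - - \frac{125761}{66045} = 3 + \frac{125761}{66045} = \frac{323896}{66045} \approx 4.9042$)
$B = - \frac{72374}{66045}$ ($B = \frac{323896}{66045} - 6 = - \frac{72374}{66045} \approx -1.0958$)
$B^{2} = \left(- \frac{72374}{66045}\right)^{2} = \frac{5237995876}{4361942025}$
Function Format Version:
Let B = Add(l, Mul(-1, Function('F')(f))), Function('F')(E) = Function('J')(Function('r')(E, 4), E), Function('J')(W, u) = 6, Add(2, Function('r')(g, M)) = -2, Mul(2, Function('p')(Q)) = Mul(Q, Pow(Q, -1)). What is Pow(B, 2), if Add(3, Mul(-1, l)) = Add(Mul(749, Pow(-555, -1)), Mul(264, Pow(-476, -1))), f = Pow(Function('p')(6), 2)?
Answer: Rational(5237995876, 4361942025) ≈ 1.2008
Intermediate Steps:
Function('p')(Q) = Rational(1, 2) (Function('p')(Q) = Mul(Rational(1, 2), Mul(Q, Pow(Q, -1))) = Mul(Rational(1, 2), 1) = Rational(1, 2))
Function('r')(g, M) = -4 (Function('r')(g, M) = Add(-2, -2) = -4)
f = Rational(1, 4) (f = Pow(Rational(1, 2), 2) = Rational(1, 4) ≈ 0.25000)
Function('F')(E) = 6
l = Rational(323896, 66045) (l = Add(3, Mul(-1, Add(Mul(749, Pow(-555, -1)), Mul(264, Pow(-476, -1))))) = Add(3, Mul(-1, Add(Mul(749, Rational(-1, 555)), Mul(264, Rational(-1, 476))))) = Add(3, Mul(-1, Add(Rational(-749, 555), Rational(-66, 119)))) = Add(3, Mul(-1, Rational(-125761, 66045))) = Add(3, Rational(125761, 66045)) = Rational(323896, 66045) ≈ 4.9042)
B = Rational(-72374, 66045) (B = Add(Rational(323896, 66045), Mul(-1, 6)) = Add(Rational(323896, 66045), -6) = Rational(-72374, 66045) ≈ -1.0958)
Pow(B, 2) = Pow(Rational(-72374, 66045), 2) = Rational(5237995876, 4361942025)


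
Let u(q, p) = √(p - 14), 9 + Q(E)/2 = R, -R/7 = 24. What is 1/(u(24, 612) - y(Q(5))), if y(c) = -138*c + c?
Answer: -24249/1176027703 - √598/2352055406 ≈ -2.0630e-5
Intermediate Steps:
R = -168 (R = -7*24 = -168)
Q(E) = -354 (Q(E) = -18 + 2*(-168) = -18 - 336 = -354)
u(q, p) = √(-14 + p)
y(c) = -137*c
1/(u(24, 612) - y(Q(5))) = 1/(√(-14 + 612) - (-137)*(-354)) = 1/(√598 - 1*48498) = 1/(√598 - 48498) = 1/(-48498 + √598)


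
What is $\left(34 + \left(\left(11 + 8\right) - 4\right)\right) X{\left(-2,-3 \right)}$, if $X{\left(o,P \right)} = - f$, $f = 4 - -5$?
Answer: $-441$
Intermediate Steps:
$f = 9$ ($f = 4 + 5 = 9$)
$X{\left(o,P \right)} = -9$ ($X{\left(o,P \right)} = \left(-1\right) 9 = -9$)
$\left(34 + \left(\left(11 + 8\right) - 4\right)\right) X{\left(-2,-3 \right)} = \left(34 + \left(\left(11 + 8\right) - 4\right)\right) \left(-9\right) = \left(34 + \left(19 - 4\right)\right) \left(-9\right) = \left(34 + 15\right) \left(-9\right) = 49 \left(-9\right) = -441$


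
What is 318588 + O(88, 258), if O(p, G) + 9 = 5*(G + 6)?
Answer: 319899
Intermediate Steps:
O(p, G) = 21 + 5*G (O(p, G) = -9 + 5*(G + 6) = -9 + 5*(6 + G) = -9 + (30 + 5*G) = 21 + 5*G)
318588 + O(88, 258) = 318588 + (21 + 5*258) = 318588 + (21 + 1290) = 318588 + 1311 = 319899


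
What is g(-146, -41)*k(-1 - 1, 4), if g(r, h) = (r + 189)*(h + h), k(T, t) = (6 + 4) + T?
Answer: -28208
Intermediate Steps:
k(T, t) = 10 + T
g(r, h) = 2*h*(189 + r) (g(r, h) = (189 + r)*(2*h) = 2*h*(189 + r))
g(-146, -41)*k(-1 - 1, 4) = (2*(-41)*(189 - 146))*(10 + (-1 - 1)) = (2*(-41)*43)*(10 - 2) = -3526*8 = -28208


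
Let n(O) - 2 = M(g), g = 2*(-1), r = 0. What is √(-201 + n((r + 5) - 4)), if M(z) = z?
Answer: I*√201 ≈ 14.177*I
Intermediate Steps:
g = -2
n(O) = 0 (n(O) = 2 - 2 = 0)
√(-201 + n((r + 5) - 4)) = √(-201 + 0) = √(-201) = I*√201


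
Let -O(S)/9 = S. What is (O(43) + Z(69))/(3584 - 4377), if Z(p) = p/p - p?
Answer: 35/61 ≈ 0.57377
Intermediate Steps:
O(S) = -9*S
Z(p) = 1 - p
(O(43) + Z(69))/(3584 - 4377) = (-9*43 + (1 - 1*69))/(3584 - 4377) = (-387 + (1 - 69))/(-793) = (-387 - 68)*(-1/793) = -455*(-1/793) = 35/61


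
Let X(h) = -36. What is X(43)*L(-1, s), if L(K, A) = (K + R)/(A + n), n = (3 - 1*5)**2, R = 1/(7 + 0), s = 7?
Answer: 216/77 ≈ 2.8052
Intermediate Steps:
R = 1/7 ≈ 0.14286
n = 4 (n = (3 - 5)**2 = (-2)**2 = 4)
L(K, A) = (1/7 + K)/(4 + A) (L(K, A) = (K + 1/7)/(A + 4) = (1/7 + K)/(4 + A))
X(43)*L(-1, s) = -36*(1/7 - 1)/(4 + 7) = -36*(-6)/(11*7) = -36*(-6/77) = 216/77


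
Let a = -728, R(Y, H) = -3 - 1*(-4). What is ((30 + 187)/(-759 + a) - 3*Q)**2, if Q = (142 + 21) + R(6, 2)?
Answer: 535561976041/2211169 ≈ 2.4221e+5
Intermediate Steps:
R(Y, H) = 1 (R(Y, H) = -3 + 4 = 1)
Q = 164 (Q = (142 + 21) + 1 = 163 + 1 = 164)
((30 + 187)/(-759 + a) - 3*Q)**2 = ((30 + 187)/(-759 - 728) - 3*164)**2 = (217/(-1487) - 492)**2 = (217*(-1/1487) - 492)**2 = (-217/1487 - 492)**2 = (-731821/1487)**2 = 535561976041/2211169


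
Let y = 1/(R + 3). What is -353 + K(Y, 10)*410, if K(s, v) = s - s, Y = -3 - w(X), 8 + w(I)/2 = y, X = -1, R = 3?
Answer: -353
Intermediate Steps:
y = ⅙ (y = 1/(3 + 3) = 1/6 = ⅙ ≈ 0.16667)
w(I) = -47/3 (w(I) = -16 + 2*(⅙) = -16 + ⅓ = -47/3)
Y = 38/3 (Y = -3 - 1*(-47/3) = -3 + 47/3 = 38/3 ≈ 12.667)
K(s, v) = 0
-353 + K(Y, 10)*410 = -353 + 0*410 = -353 + 0 = -353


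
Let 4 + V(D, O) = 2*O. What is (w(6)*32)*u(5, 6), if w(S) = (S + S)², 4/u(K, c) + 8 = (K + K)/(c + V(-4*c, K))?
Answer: -110592/43 ≈ -2571.9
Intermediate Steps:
V(D, O) = -4 + 2*O
u(K, c) = 4/(-8 + 2*K/(-4 + c + 2*K)) (u(K, c) = 4/(-8 + (K + K)/(c + (-4 + 2*K))) = 4/(-8 + (2*K)/(-4 + c + 2*K)) = 4/(-8 + 2*K/(-4 + c + 2*K)))
w(S) = 4*S² (w(S) = (2*S)² = 4*S²)
(w(6)*32)*u(5, 6) = ((4*6²)*32)*(2*(4 - 1*6 - 2*5)/(-16 + 4*6 + 7*5)) = ((4*36)*32)*(2*(4 - 6 - 10)/(-16 + 24 + 35)) = (144*32)*(2*(-12)/43) = 4608*(2*(1/43)*(-12)) = 4608*(-24/43) = -110592/43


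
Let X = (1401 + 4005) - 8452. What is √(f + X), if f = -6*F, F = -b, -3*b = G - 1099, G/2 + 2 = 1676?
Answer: 2*I*√1886 ≈ 86.856*I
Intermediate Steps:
G = 3348 (G = -4 + 2*1676 = -4 + 3352 = 3348)
b = -2249/3 (b = -(3348 - 1099)/3 = -⅓*2249 = -2249/3 ≈ -749.67)
F = 2249/3 (F = -1*(-2249/3) = 2249/3 ≈ 749.67)
X = -3046 (X = 5406 - 8452 = -3046)
f = -4498 (f = -6*2249/3 = -4498)
√(f + X) = √(-4498 - 3046) = √(-7544) = 2*I*√1886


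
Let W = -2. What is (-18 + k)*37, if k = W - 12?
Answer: -1184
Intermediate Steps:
k = -14 (k = -2 - 12 = -14)
(-18 + k)*37 = (-18 - 14)*37 = -32*37 = -1184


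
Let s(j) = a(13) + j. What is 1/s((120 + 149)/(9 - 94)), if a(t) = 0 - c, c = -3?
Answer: -85/14 ≈ -6.0714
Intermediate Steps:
a(t) = 3 (a(t) = 0 - 1*(-3) = 0 + 3 = 3)
s(j) = 3 + j
1/s((120 + 149)/(9 - 94)) = 1/(3 + (120 + 149)/(9 - 94)) = 1/(3 + 269/(-85)) = 1/(3 + 269*(-1/85)) = 1/(3 - 269/85) = 1/(-14/85) = -85/14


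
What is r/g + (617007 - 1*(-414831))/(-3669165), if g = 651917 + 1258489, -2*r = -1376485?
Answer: 123121285841/1557687740220 ≈ 0.079041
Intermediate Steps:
r = 1376485/2 (r = -½*(-1376485) = 1376485/2 ≈ 6.8824e+5)
g = 1910406
r/g + (617007 - 1*(-414831))/(-3669165) = (1376485/2)/1910406 + (617007 - 1*(-414831))/(-3669165) = (1376485/2)*(1/1910406) + (617007 + 414831)*(-1/3669165) = 1376485/3820812 + 1031838*(-1/3669165) = 1376485/3820812 - 343946/1223055 = 123121285841/1557687740220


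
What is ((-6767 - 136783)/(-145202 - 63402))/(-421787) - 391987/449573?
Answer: -1567709600395483/1798015213189382 ≈ -0.87191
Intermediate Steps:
((-6767 - 136783)/(-145202 - 63402))/(-421787) - 391987/449573 = -143550/(-208604)*(-1/421787) - 391987*1/449573 = -143550*(-1/208604)*(-1/421787) - 391987/449573 = (6525/9482)*(-1/421787) - 391987/449573 = -6525/3999384334 - 391987/449573 = -1567709600395483/1798015213189382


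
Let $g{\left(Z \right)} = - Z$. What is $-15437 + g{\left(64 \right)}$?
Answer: $-15501$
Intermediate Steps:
$-15437 + g{\left(64 \right)} = -15437 - 64 = -15501$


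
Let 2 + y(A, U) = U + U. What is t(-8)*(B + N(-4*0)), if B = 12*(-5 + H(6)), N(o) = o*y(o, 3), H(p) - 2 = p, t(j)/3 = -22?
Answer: -2376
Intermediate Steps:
t(j) = -66 (t(j) = 3*(-22) = -66)
H(p) = 2 + p
y(A, U) = -2 + 2*U (y(A, U) = -2 + (U + U) = -2 + 2*U)
N(o) = 4*o (N(o) = o*(-2 + 2*3) = o*(-2 + 6) = o*4 = 4*o)
B = 36 (B = 12*(-5 + (2 + 6)) = 12*(-5 + 8) = 12*3 = 36)
t(-8)*(B + N(-4*0)) = -66*(36 + 4*(-4*0)) = -66*(36 + 4*0) = -66*(36 + 0) = -66*36 = -2376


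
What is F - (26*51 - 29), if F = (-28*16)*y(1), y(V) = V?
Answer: -1745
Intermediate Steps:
F = -448 (F = -28*16*1 = -448*1 = -448)
F - (26*51 - 29) = -448 - (26*51 - 29) = -448 - (1326 - 29) = -448 - 1*1297 = -448 - 1297 = -1745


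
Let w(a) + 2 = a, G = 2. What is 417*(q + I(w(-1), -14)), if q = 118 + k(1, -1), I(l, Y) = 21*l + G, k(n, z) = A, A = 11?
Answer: 28356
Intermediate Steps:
w(a) = -2 + a
k(n, z) = 11
I(l, Y) = 2 + 21*l (I(l, Y) = 21*l + 2 = 2 + 21*l)
q = 129 (q = 118 + 11 = 129)
417*(q + I(w(-1), -14)) = 417*(129 + (2 + 21*(-2 - 1))) = 417*(129 + (2 + 21*(-3))) = 417*(129 + (2 - 63)) = 417*(129 - 61) = 417*68 = 28356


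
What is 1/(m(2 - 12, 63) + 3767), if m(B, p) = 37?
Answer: 1/3804 ≈ 0.00026288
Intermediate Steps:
1/(m(2 - 12, 63) + 3767) = 1/(37 + 3767) = 1/3804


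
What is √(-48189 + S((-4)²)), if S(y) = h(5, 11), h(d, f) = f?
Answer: I*√48178 ≈ 219.49*I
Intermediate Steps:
S(y) = 11
√(-48189 + S((-4)²)) = √(-48189 + 11) = √(-48178) = I*√48178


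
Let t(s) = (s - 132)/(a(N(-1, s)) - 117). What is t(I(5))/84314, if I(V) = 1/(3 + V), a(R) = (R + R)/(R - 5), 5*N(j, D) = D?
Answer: 41989/3141202384 ≈ 1.3367e-5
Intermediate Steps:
N(j, D) = D/5
a(R) = 2*R/(-5 + R) (a(R) = (2*R)/(-5 + R) = 2*R/(-5 + R))
t(s) = (-132 + s)/(-117 + 2*s/(5*(-5 + s/5))) (t(s) = (s - 132)/(2*(s/5)/(-5 + s/5) - 117) = (-132 + s)/(2*s/(5*(-5 + s/5)) - 117) = (-132 + s)/(-117 + 2*s/(5*(-5 + s/5))))
t(I(5))/84314 = ((-132 + 1/(3 + 5))*(-25 + 1/(3 + 5))/(5*(585 - 23/(3 + 5))))/84314 = ((-132 + 1/8)*(-25 + 1/8)/(5*(585 - 23/8)))*(1/84314) = ((-132 + 1/8)*(-25 + 1/8)/(5*(585 - 23*1/8)))*(1/84314) = ((1/5)*(-1055/8)*(-199/8)/(585 - 23/8))*(1/84314) = ((1/5)*(-1055/8)*(-199/8)/(4657/8))*(1/84314) = ((1/5)*(8/4657)*(-1055/8)*(-199/8))*(1/84314) = (41989/37256)*(1/84314) = 41989/3141202384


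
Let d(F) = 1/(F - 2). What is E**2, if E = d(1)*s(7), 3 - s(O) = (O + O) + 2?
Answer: 169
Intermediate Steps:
d(F) = 1/(-2 + F)
s(O) = 1 - 2*O (s(O) = 3 - ((O + O) + 2) = 3 - (2*O + 2) = 3 - (2 + 2*O) = 3 + (-2 - 2*O) = 1 - 2*O)
E = 13 (E = (1 - 2*7)/(-2 + 1) = (1 - 14)/(-1) = -1*(-13) = 13)
E**2 = 13**2 = 169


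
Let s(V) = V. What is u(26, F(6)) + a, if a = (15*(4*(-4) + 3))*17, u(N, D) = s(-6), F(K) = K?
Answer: -3321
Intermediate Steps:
u(N, D) = -6
a = -3315 (a = (15*(-16 + 3))*17 = (15*(-13))*17 = -195*17 = -3315)
u(26, F(6)) + a = -6 - 3315 = -3321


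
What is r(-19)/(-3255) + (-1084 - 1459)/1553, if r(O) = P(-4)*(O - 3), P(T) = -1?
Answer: -8311631/5055015 ≈ -1.6442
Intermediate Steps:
r(O) = 3 - O (r(O) = -(O - 3) = -(-3 + O) = 3 - O)
r(-19)/(-3255) + (-1084 - 1459)/1553 = (3 - 1*(-19))/(-3255) + (-1084 - 1459)/1553 = (3 + 19)*(-1/3255) - 2543*1/1553 = 22*(-1/3255) - 2543/1553 = -22/3255 - 2543/1553 = -8311631/5055015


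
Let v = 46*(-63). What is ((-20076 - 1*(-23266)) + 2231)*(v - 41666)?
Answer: -241581444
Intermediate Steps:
v = -2898
((-20076 - 1*(-23266)) + 2231)*(v - 41666) = ((-20076 - 1*(-23266)) + 2231)*(-2898 - 41666) = ((-20076 + 23266) + 2231)*(-44564) = (3190 + 2231)*(-44564) = 5421*(-44564) = -241581444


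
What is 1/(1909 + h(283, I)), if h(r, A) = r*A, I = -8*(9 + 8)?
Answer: -1/36579 ≈ -2.7338e-5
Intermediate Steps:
I = -136 (I = -8*17 = -136)
h(r, A) = A*r
1/(1909 + h(283, I)) = 1/(1909 - 136*283) = 1/(1909 - 38488) = 1/(-36579) = -1/36579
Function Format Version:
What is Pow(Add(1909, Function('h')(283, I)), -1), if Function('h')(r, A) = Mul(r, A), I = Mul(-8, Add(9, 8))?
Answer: Rational(-1, 36579) ≈ -2.7338e-5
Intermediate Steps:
I = -136 (I = Mul(-8, 17) = -136)
Function('h')(r, A) = Mul(A, r)
Pow(Add(1909, Function('h')(283, I)), -1) = Pow(Add(1909, Mul(-136, 283)), -1) = Pow(Add(1909, -38488), -1) = Pow(-36579, -1) = Rational(-1, 36579)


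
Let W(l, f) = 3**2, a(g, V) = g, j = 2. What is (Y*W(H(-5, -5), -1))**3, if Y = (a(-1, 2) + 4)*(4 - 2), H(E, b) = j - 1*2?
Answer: 157464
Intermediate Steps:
H(E, b) = 0 (H(E, b) = 2 - 1*2 = 2 - 2 = 0)
W(l, f) = 9
Y = 6 (Y = (-1 + 4)*(4 - 2) = 3*2 = 6)
(Y*W(H(-5, -5), -1))**3 = (6*9)**3 = 54**3 = 157464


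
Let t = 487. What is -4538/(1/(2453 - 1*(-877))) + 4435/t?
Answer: -7359315545/487 ≈ -1.5112e+7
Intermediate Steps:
-4538/(1/(2453 - 1*(-877))) + 4435/t = -4538/(1/(2453 - 1*(-877))) + 4435/487 = -4538/(1/(2453 + 877)) + 4435*(1/487) = -4538/(1/3330) + 4435/487 = -4538/1/3330 + 4435/487 = -4538*3330 + 4435/487 = -15111540 + 4435/487 = -7359315545/487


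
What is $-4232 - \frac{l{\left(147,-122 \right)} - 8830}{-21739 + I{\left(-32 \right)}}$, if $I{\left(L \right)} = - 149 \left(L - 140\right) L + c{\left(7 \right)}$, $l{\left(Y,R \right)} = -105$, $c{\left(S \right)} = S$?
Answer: $- \frac{3562625031}{841828} \approx -4232.0$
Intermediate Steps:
$I{\left(L \right)} = 7 + L \left(20860 - 149 L\right)$ ($I{\left(L \right)} = - 149 \left(L - 140\right) L + 7 = - 149 \left(-140 + L\right) L + 7 = \left(20860 - 149 L\right) L + 7 = L \left(20860 - 149 L\right) + 7 = 7 + L \left(20860 - 149 L\right)$)
$-4232 - \frac{l{\left(147,-122 \right)} - 8830}{-21739 + I{\left(-32 \right)}} = -4232 - \frac{-105 - 8830}{-21739 + \left(7 - 149 \left(-32\right)^{2} + 20860 \left(-32\right)\right)} = -4232 - - \frac{8935}{-21739 - 820089} = -4232 - - \frac{8935}{-841828} = -4232 - \left(-8935\right) \left(- \frac{1}{841828}\right) = -4232 - \frac{8935}{841828} = - \frac{3562625031}{841828}$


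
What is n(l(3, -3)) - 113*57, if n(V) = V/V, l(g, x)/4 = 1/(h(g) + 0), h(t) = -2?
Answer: -6440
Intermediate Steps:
l(g, x) = -2 (l(g, x) = 4/(-2 + 0) = 4/(-2) = 4*(-½) = -2)
n(V) = 1
n(l(3, -3)) - 113*57 = 1 - 113*57 = 1 - 6441 = -6440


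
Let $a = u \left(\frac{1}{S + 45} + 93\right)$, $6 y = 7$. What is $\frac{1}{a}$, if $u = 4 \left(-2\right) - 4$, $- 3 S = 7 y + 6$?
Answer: $- \frac{725}{809316} \approx -0.00089582$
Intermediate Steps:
$y = \frac{7}{6}$ ($y = \frac{1}{6} \cdot 7 = \frac{7}{6} \approx 1.1667$)
$S = - \frac{85}{18}$ ($S = - \frac{7 \cdot \frac{7}{6} + 6}{3} = - \frac{\frac{49}{6} + 6}{3} = \left(- \frac{1}{3}\right) \frac{85}{6} = - \frac{85}{18} \approx -4.7222$)
$u = -12$ ($u = -8 - 4 = -12$)
$a = - \frac{809316}{725}$ ($a = - 12 \left(\frac{1}{- \frac{85}{18} + 45} + 93\right) = - 12 \left(\frac{1}{\frac{725}{18}} + 93\right) = - 12 \left(\frac{18}{725} + 93\right) = \left(-12\right) \frac{67443}{725} = - \frac{809316}{725} \approx -1116.3$)
$\frac{1}{a} = \frac{1}{- \frac{809316}{725}} = - \frac{725}{809316}$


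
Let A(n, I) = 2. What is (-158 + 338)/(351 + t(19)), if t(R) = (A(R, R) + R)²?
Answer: 5/22 ≈ 0.22727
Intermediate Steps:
t(R) = (2 + R)²
(-158 + 338)/(351 + t(19)) = (-158 + 338)/(351 + (2 + 19)²) = 180/(351 + 21²) = 180/(351 + 441) = 180/792 = 180*(1/792) = 5/22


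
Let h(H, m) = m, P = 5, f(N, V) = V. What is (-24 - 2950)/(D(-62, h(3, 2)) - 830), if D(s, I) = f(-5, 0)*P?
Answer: 1487/415 ≈ 3.5831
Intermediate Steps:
D(s, I) = 0 (D(s, I) = 0*5 = 0)
(-24 - 2950)/(D(-62, h(3, 2)) - 830) = (-24 - 2950)/(0 - 830) = -2974/(-830) = -2974*(-1/830) = 1487/415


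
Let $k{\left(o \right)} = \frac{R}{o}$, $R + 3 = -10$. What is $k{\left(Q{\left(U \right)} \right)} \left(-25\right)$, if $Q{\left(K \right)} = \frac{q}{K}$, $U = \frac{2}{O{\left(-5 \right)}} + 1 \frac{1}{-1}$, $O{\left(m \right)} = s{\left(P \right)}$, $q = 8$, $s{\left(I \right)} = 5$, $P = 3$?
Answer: $- \frac{195}{8} \approx -24.375$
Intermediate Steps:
$R = -13$ ($R = -3 - 10 = -13$)
$O{\left(m \right)} = 5$
$U = - \frac{3}{5}$ ($U = \frac{2}{5} + 1 \frac{1}{-1} = 2 \cdot \frac{1}{5} + 1 \left(-1\right) = \frac{2}{5} - 1 = - \frac{3}{5} \approx -0.6$)
$Q{\left(K \right)} = \frac{8}{K}$
$k{\left(o \right)} = - \frac{13}{o}$
$k{\left(Q{\left(U \right)} \right)} \left(-25\right) = - \frac{13}{8 \frac{1}{- \frac{3}{5}}} \left(-25\right) = - \frac{13}{8 \left(- \frac{5}{3}\right)} \left(-25\right) = - \frac{13}{- \frac{40}{3}} \left(-25\right) = \left(-13\right) \left(- \frac{3}{40}\right) \left(-25\right) = \frac{39}{40} \left(-25\right) = - \frac{195}{8}$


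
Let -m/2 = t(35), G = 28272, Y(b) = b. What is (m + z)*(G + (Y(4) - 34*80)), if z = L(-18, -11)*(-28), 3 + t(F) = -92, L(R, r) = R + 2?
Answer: 16304728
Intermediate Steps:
L(R, r) = 2 + R
t(F) = -95 (t(F) = -3 - 92 = -95)
z = 448 (z = (2 - 18)*(-28) = -16*(-28) = 448)
m = 190 (m = -2*(-95) = 190)
(m + z)*(G + (Y(4) - 34*80)) = (190 + 448)*(28272 + (4 - 34*80)) = 638*(28272 + (4 - 2720)) = 638*(28272 - 2716) = 638*25556 = 16304728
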